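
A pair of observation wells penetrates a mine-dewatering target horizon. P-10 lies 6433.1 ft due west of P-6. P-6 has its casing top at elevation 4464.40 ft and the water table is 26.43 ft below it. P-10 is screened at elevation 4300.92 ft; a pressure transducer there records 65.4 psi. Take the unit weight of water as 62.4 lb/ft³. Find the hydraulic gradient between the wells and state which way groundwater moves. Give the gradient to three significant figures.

Total head at P-6: h = 4464.40 − 26.43 = 4437.97 ft.
Pressure head at P-10: ψ = 144·P/γ = 144 × 65.4 / 62.4 = 150.92 ft.
Total head at P-10: h = z + ψ = 4300.92 + 150.92 = 4451.84 ft.
Head difference: h(P-6) − h(P-10) = 4437.97 − 4451.84 = -13.87 ft.
Hydraulic gradient: i = |Δh| / L = 13.87 / 6433.1 = 0.00216.
Flow is from higher to lower head: from P-10 toward P-6, i.e. toward the east.

i ≈ 0.00216; groundwater flows toward the east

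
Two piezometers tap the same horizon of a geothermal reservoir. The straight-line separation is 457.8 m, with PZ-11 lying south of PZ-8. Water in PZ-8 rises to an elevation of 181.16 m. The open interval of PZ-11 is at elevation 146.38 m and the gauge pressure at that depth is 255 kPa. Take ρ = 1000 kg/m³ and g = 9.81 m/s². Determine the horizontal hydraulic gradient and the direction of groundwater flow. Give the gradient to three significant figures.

Total head at PZ-8: h = 181.16 m (water level in the piezometer is the total head).
Pressure head at PZ-11: ψ = P/(ρg) = 255×1000 / (1000 × 9.81) = 25.99 m.
Total head at PZ-11: h = z + ψ = 146.38 + 25.99 = 172.37 m.
Head difference: h(PZ-8) − h(PZ-11) = 181.16 − 172.37 = 8.79 m.
Hydraulic gradient: i = |Δh| / L = 8.79 / 457.8 = 0.0192.
Flow is from higher to lower head: from PZ-8 toward PZ-11, i.e. toward the south.

i ≈ 0.0192; groundwater flows toward the south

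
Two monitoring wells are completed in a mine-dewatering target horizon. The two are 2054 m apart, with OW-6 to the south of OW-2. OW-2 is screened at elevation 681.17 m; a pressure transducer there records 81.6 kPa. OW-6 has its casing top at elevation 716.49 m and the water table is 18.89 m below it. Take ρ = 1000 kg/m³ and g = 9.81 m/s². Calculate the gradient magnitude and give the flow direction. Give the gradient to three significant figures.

Pressure head at OW-2: ψ = P/(ρg) = 81.6×1000 / (1000 × 9.81) = 8.32 m.
Total head at OW-2: h = z + ψ = 681.17 + 8.32 = 689.49 m.
Total head at OW-6: h = 716.49 − 18.89 = 697.60 m.
Head difference: h(OW-2) − h(OW-6) = 689.49 − 697.60 = -8.11 m.
Hydraulic gradient: i = |Δh| / L = 8.11 / 2054 = 0.00395.
Flow is from higher to lower head: from OW-6 toward OW-2, i.e. toward the north.

i ≈ 0.00395; groundwater flows toward the north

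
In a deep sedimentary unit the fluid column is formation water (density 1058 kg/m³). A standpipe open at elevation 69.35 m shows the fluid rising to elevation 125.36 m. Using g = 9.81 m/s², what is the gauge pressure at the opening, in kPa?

Pressure head ψ = h − z = 125.36 − 69.35 = 56.01 m.
P = ρgψ = 1058 × 9.81 × 56.01 = 581327 Pa ≈ 581 kPa.

P ≈ 581 kPa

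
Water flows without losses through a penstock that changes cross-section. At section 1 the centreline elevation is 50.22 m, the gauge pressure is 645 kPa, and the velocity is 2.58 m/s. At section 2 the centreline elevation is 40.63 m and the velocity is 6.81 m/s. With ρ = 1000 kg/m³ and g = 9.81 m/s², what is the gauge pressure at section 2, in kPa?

P₂ ≈ 719 kPa

Pressure head at 1: ψ₁ = P₁/(ρg) = 645×1000 / (1000 × 9.81) = 65.75 m.
Velocity heads: v₁²/2g = 2.58²/19.62 = 0.339 m; v₂²/2g = 6.81²/19.62 = 2.364 m.
Total head H = z₁ + ψ₁ + v₁²/2g = 50.22 + 65.75 + 0.339 = 116.31 m.
ψ₂ = H − z₂ − v₂²/2g = 116.31 − 40.63 − 2.364 = 73.32 m.
P₂ = ρgψ₂ = 1000 × 9.81 × 73.32 ≈ 719 kPa.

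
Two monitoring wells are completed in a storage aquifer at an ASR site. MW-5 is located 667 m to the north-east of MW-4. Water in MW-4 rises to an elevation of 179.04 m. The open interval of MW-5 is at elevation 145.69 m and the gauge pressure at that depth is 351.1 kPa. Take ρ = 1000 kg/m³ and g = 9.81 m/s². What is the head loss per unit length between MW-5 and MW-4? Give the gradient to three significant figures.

i ≈ 0.00366 m/m

Total head at MW-4: h = 179.04 m (water level in the piezometer is the total head).
Pressure head at MW-5: ψ = P/(ρg) = 351.1×1000 / (1000 × 9.81) = 35.79 m.
Total head at MW-5: h = z + ψ = 145.69 + 35.79 = 181.48 m.
Head difference: h(MW-4) − h(MW-5) = 179.04 − 181.48 = -2.44 m.
Hydraulic gradient: i = |Δh| / L = 2.44 / 667 = 0.00366.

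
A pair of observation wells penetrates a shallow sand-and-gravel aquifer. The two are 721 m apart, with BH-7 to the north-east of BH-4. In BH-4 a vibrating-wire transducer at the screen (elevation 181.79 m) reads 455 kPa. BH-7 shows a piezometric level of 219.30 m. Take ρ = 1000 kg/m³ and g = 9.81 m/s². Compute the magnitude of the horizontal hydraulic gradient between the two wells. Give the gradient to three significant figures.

i ≈ 0.0123

Pressure head at BH-4: ψ = P/(ρg) = 455×1000 / (1000 × 9.81) = 46.38 m.
Total head at BH-4: h = z + ψ = 181.79 + 46.38 = 228.17 m.
Total head at BH-7: h = 219.30 m (water level in the piezometer is the total head).
Head difference: h(BH-4) − h(BH-7) = 228.17 − 219.30 = 8.87 m.
Hydraulic gradient: i = |Δh| / L = 8.87 / 721 = 0.0123.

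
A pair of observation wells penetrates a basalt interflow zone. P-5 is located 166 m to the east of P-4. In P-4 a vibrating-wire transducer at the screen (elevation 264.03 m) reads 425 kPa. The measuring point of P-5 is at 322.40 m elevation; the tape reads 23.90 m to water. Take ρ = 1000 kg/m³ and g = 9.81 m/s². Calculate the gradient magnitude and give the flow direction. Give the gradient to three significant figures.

i ≈ 0.0533; groundwater flows toward the east

Pressure head at P-4: ψ = P/(ρg) = 425×1000 / (1000 × 9.81) = 43.32 m.
Total head at P-4: h = z + ψ = 264.03 + 43.32 = 307.35 m.
Total head at P-5: h = 322.40 − 23.90 = 298.50 m.
Head difference: h(P-4) − h(P-5) = 307.35 − 298.50 = 8.85 m.
Hydraulic gradient: i = |Δh| / L = 8.85 / 166 = 0.0533.
Flow is from higher to lower head: from P-4 toward P-5, i.e. toward the east.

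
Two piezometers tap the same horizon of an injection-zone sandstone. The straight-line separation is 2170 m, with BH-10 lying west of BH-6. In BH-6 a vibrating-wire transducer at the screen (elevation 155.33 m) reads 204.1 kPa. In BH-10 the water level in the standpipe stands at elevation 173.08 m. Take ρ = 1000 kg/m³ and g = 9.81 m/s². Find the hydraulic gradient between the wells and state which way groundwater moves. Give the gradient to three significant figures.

i ≈ 0.00141; groundwater flows toward the west

Pressure head at BH-6: ψ = P/(ρg) = 204.1×1000 / (1000 × 9.81) = 20.81 m.
Total head at BH-6: h = z + ψ = 155.33 + 20.81 = 176.14 m.
Total head at BH-10: h = 173.08 m (water level in the piezometer is the total head).
Head difference: h(BH-6) − h(BH-10) = 176.14 − 173.08 = 3.06 m.
Hydraulic gradient: i = |Δh| / L = 3.06 / 2170 = 0.00141.
Flow is from higher to lower head: from BH-6 toward BH-10, i.e. toward the west.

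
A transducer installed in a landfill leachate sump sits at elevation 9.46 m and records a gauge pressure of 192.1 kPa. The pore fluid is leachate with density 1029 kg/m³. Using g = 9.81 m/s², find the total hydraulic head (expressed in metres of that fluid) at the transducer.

h ≈ 28.49 m

ψ = P/(ρg) = 192.1×1000 / (1029 × 9.81) = 19.03 m.
h = z + ψ = 9.46 + 19.03 = 28.49 m.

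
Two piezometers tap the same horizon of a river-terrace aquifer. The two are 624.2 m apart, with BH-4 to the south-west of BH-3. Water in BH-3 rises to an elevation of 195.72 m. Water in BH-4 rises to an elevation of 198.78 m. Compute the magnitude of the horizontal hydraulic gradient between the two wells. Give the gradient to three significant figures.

i ≈ 0.00490

Total head at BH-3: h = 195.72 m (water level in the piezometer is the total head).
Total head at BH-4: h = 198.78 m (water level in the piezometer is the total head).
Head difference: h(BH-3) − h(BH-4) = 195.72 − 198.78 = -3.06 m.
Hydraulic gradient: i = |Δh| / L = 3.06 / 624.2 = 0.00490.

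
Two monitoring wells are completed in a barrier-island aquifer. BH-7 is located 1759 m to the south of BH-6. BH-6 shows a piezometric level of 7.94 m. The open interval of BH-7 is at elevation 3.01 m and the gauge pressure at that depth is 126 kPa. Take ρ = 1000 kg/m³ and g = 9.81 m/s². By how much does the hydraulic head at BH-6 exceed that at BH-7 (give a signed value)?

Δh ≈ -7.91 m

Total head at BH-6: h = 7.94 m (water level in the piezometer is the total head).
Pressure head at BH-7: ψ = P/(ρg) = 126×1000 / (1000 × 9.81) = 12.84 m.
Total head at BH-7: h = z + ψ = 3.01 + 12.84 = 15.85 m.
Head difference: h(BH-6) − h(BH-7) = 7.94 − 15.85 = -7.91 m.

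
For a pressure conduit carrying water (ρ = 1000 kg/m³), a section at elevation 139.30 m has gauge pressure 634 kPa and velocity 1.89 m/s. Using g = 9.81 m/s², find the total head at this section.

Pressure head ψ = P/(ρg) = 634×1000 / (1000 × 9.81) = 64.63 m.
Velocity head = v²/(2g) = 1.89² / (2 × 9.81) = 0.182 m.
h = z + ψ + v²/(2g) = 139.30 + 64.63 + 0.182 = 204.11 m.

h ≈ 204.11 m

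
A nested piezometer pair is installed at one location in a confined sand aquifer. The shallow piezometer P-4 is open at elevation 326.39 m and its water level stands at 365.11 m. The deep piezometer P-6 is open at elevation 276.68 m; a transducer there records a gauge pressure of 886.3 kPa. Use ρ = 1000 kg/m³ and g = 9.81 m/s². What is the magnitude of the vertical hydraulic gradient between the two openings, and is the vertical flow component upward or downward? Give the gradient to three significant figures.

Total head at P-4: h = 365.11 m (water level in the standpipe).
Pressure head at P-6: ψ = P/(ρg) = 886.3×1000 / (1000 × 9.81) = 90.35 m.
Total head at P-6: h = z + ψ = 276.68 + 90.35 = 367.03 m.
Δh = h(P-4) − h(P-6) = 365.11 − 367.03 = -1.92 m.
Vertical separation Δz = 326.39 − 276.68 = 49.71 m.
|i_v| = |Δh| / Δz = 1.92 / 49.71 = 0.0386.
Head is higher in the deep piezometer, so vertical flow is upward (discharge condition).

|i_v| ≈ 0.0386; vertical flow is upward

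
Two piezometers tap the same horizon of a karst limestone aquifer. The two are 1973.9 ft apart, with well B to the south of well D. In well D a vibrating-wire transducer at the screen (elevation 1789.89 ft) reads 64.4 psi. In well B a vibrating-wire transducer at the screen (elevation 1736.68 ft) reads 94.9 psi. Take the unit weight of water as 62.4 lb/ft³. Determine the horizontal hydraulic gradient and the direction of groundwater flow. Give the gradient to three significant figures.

Pressure head at well D: ψ = 144·P/γ = 144 × 64.4 / 62.4 = 148.62 ft.
Total head at well D: h = z + ψ = 1789.89 + 148.62 = 1938.51 ft.
Pressure head at well B: ψ = 144·P/γ = 144 × 94.9 / 62.4 = 219.00 ft.
Total head at well B: h = z + ψ = 1736.68 + 219.00 = 1955.68 ft.
Head difference: h(well D) − h(well B) = 1938.51 − 1955.68 = -17.17 ft.
Hydraulic gradient: i = |Δh| / L = 17.17 / 1973.9 = 0.00870.
Flow is from higher to lower head: from well B toward well D, i.e. toward the north.

i ≈ 0.00870; groundwater flows toward the north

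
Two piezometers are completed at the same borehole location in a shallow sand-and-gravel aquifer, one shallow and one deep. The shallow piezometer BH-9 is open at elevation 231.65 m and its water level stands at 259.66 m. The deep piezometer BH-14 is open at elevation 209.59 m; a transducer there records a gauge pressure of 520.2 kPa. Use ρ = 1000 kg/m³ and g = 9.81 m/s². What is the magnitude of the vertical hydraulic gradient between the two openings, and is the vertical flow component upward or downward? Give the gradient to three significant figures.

|i_v| ≈ 0.134; vertical flow is upward

Total head at BH-9: h = 259.66 m (water level in the standpipe).
Pressure head at BH-14: ψ = P/(ρg) = 520.2×1000 / (1000 × 9.81) = 53.03 m.
Total head at BH-14: h = z + ψ = 209.59 + 53.03 = 262.62 m.
Δh = h(BH-9) − h(BH-14) = 259.66 − 262.62 = -2.96 m.
Vertical separation Δz = 231.65 − 209.59 = 22.06 m.
|i_v| = |Δh| / Δz = 2.96 / 22.06 = 0.134.
Head is higher in the deep piezometer, so vertical flow is upward (discharge condition).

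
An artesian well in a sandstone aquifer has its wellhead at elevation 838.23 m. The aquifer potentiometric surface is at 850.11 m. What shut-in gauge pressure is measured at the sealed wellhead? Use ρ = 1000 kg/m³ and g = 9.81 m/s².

P ≈ 117 kPa

Head above the cap: Δh = 850.11 − 838.23 = 11.88 m.
P = ρgΔh = 1000 × 9.81 × 11.88 = 116543 Pa ≈ 117 kPa.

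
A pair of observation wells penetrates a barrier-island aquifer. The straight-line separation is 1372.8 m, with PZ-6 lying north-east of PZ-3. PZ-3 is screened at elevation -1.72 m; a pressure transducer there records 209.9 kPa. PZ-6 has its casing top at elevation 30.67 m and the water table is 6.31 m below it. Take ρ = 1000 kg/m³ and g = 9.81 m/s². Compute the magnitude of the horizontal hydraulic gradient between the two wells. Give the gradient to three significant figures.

Pressure head at PZ-3: ψ = P/(ρg) = 209.9×1000 / (1000 × 9.81) = 21.40 m.
Total head at PZ-3: h = z + ψ = -1.72 + 21.40 = 19.68 m.
Total head at PZ-6: h = 30.67 − 6.31 = 24.36 m.
Head difference: h(PZ-3) − h(PZ-6) = 19.68 − 24.36 = -4.68 m.
Hydraulic gradient: i = |Δh| / L = 4.68 / 1372.8 = 0.00341.

i ≈ 0.00341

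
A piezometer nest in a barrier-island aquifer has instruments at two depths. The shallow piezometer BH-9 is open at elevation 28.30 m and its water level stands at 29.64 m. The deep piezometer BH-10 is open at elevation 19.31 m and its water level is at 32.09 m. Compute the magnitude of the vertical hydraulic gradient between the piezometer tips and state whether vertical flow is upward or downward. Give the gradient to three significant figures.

|i_v| ≈ 0.273; vertical flow is upward

Total head at BH-9: h = 29.64 m (water level in the standpipe).
Total head at BH-10: h = 32.09 m.
Δh = h(BH-9) − h(BH-10) = 29.64 − 32.09 = -2.45 m.
Vertical separation Δz = 28.30 − 19.31 = 8.99 m.
|i_v| = |Δh| / Δz = 2.45 / 8.99 = 0.273.
Head is higher in the deep piezometer, so vertical flow is upward (discharge condition).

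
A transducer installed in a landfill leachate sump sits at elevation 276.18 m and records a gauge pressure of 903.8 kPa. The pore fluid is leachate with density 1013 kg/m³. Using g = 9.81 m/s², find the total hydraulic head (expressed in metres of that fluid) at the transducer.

ψ = P/(ρg) = 903.8×1000 / (1013 × 9.81) = 90.95 m.
h = z + ψ = 276.18 + 90.95 = 367.13 m.

h ≈ 367.13 m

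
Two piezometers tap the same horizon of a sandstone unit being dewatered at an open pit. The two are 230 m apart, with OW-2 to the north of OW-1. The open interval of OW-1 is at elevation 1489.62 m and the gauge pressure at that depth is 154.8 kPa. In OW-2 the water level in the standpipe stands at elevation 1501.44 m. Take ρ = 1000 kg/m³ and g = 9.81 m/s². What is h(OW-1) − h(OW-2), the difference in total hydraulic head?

Δh ≈ 3.96 m

Pressure head at OW-1: ψ = P/(ρg) = 154.8×1000 / (1000 × 9.81) = 15.78 m.
Total head at OW-1: h = z + ψ = 1489.62 + 15.78 = 1505.40 m.
Total head at OW-2: h = 1501.44 m (water level in the piezometer is the total head).
Head difference: h(OW-1) − h(OW-2) = 1505.40 − 1501.44 = 3.96 m.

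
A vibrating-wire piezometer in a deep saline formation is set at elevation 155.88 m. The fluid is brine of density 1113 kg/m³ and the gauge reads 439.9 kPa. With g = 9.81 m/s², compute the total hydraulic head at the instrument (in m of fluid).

ψ = P/(ρg) = 439.9×1000 / (1113 × 9.81) = 40.29 m.
h = z + ψ = 155.88 + 40.29 = 196.17 m.

h ≈ 196.17 m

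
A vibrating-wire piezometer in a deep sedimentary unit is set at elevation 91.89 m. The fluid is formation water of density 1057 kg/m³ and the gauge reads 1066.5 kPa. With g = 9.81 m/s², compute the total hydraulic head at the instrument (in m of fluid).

h ≈ 194.74 m

ψ = P/(ρg) = 1066.5×1000 / (1057 × 9.81) = 102.85 m.
h = z + ψ = 91.89 + 102.85 = 194.74 m.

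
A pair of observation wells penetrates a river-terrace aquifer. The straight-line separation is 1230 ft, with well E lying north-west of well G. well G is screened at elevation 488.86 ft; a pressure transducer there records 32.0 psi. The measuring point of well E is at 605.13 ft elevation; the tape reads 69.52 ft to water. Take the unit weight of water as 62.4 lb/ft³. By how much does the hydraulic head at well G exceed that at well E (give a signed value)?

Δh ≈ 27.10 ft

Pressure head at well G: ψ = 144·P/γ = 144 × 32.0 / 62.4 = 73.85 ft.
Total head at well G: h = z + ψ = 488.86 + 73.85 = 562.71 ft.
Total head at well E: h = 605.13 − 69.52 = 535.61 ft.
Head difference: h(well G) − h(well E) = 562.71 − 535.61 = 27.10 ft.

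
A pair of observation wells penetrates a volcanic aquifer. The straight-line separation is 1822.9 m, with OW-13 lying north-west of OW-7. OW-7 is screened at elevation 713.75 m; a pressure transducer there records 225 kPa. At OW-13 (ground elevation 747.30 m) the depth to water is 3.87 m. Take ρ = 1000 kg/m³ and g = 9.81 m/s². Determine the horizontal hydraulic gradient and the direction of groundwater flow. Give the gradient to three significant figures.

i ≈ 0.00370; groundwater flows toward the south-east

Pressure head at OW-7: ψ = P/(ρg) = 225×1000 / (1000 × 9.81) = 22.94 m.
Total head at OW-7: h = z + ψ = 713.75 + 22.94 = 736.69 m.
Total head at OW-13: h = 747.30 − 3.87 = 743.43 m.
Head difference: h(OW-7) − h(OW-13) = 736.69 − 743.43 = -6.74 m.
Hydraulic gradient: i = |Δh| / L = 6.74 / 1822.9 = 0.00370.
Flow is from higher to lower head: from OW-13 toward OW-7, i.e. toward the south-east.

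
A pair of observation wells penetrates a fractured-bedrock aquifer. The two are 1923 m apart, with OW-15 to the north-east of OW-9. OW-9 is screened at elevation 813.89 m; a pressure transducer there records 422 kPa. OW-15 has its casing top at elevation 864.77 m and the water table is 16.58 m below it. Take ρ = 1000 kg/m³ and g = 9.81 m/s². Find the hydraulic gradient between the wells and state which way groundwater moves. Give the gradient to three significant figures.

i ≈ 0.00453; groundwater flows toward the north-east

Pressure head at OW-9: ψ = P/(ρg) = 422×1000 / (1000 × 9.81) = 43.02 m.
Total head at OW-9: h = z + ψ = 813.89 + 43.02 = 856.91 m.
Total head at OW-15: h = 864.77 − 16.58 = 848.19 m.
Head difference: h(OW-9) − h(OW-15) = 856.91 − 848.19 = 8.72 m.
Hydraulic gradient: i = |Δh| / L = 8.72 / 1923 = 0.00453.
Flow is from higher to lower head: from OW-9 toward OW-15, i.e. toward the north-east.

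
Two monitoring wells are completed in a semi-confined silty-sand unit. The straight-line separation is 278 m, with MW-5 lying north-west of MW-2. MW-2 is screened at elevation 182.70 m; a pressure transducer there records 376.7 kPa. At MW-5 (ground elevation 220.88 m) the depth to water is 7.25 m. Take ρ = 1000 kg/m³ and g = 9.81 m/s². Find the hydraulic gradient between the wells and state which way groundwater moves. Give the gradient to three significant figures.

Pressure head at MW-2: ψ = P/(ρg) = 376.7×1000 / (1000 × 9.81) = 38.40 m.
Total head at MW-2: h = z + ψ = 182.70 + 38.40 = 221.10 m.
Total head at MW-5: h = 220.88 − 7.25 = 213.63 m.
Head difference: h(MW-2) − h(MW-5) = 221.10 − 213.63 = 7.47 m.
Hydraulic gradient: i = |Δh| / L = 7.47 / 278 = 0.0269.
Flow is from higher to lower head: from MW-2 toward MW-5, i.e. toward the north-west.

i ≈ 0.0269; groundwater flows toward the north-west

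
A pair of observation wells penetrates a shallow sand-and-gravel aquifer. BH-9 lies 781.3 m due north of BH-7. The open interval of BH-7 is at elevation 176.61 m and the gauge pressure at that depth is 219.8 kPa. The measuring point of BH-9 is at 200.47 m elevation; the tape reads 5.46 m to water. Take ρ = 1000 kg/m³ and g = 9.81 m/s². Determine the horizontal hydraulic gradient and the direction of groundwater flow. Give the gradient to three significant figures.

i ≈ 0.00513; groundwater flows toward the north

Pressure head at BH-7: ψ = P/(ρg) = 219.8×1000 / (1000 × 9.81) = 22.41 m.
Total head at BH-7: h = z + ψ = 176.61 + 22.41 = 199.02 m.
Total head at BH-9: h = 200.47 − 5.46 = 195.01 m.
Head difference: h(BH-7) − h(BH-9) = 199.02 − 195.01 = 4.01 m.
Hydraulic gradient: i = |Δh| / L = 4.01 / 781.3 = 0.00513.
Flow is from higher to lower head: from BH-7 toward BH-9, i.e. toward the north.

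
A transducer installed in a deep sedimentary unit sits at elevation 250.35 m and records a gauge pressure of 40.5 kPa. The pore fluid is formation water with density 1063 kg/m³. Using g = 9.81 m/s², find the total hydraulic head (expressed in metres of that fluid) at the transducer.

ψ = P/(ρg) = 40.5×1000 / (1063 × 9.81) = 3.88 m.
h = z + ψ = 250.35 + 3.88 = 254.23 m.

h ≈ 254.23 m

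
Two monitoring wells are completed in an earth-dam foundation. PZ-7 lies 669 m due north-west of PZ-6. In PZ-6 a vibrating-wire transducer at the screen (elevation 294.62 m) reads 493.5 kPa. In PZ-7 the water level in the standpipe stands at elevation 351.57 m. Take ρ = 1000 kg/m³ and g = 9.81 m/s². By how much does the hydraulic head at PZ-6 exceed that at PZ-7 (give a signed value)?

Δh ≈ -6.64 m

Pressure head at PZ-6: ψ = P/(ρg) = 493.5×1000 / (1000 × 9.81) = 50.31 m.
Total head at PZ-6: h = z + ψ = 294.62 + 50.31 = 344.93 m.
Total head at PZ-7: h = 351.57 m (water level in the piezometer is the total head).
Head difference: h(PZ-6) − h(PZ-7) = 344.93 − 351.57 = -6.64 m.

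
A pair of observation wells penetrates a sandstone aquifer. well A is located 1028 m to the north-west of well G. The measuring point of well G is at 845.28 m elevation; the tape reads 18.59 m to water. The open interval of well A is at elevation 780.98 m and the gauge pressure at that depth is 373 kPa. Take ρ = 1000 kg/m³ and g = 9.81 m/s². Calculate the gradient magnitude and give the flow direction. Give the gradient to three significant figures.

i ≈ 0.00748; groundwater flows toward the north-west

Total head at well G: h = 845.28 − 18.59 = 826.69 m.
Pressure head at well A: ψ = P/(ρg) = 373×1000 / (1000 × 9.81) = 38.02 m.
Total head at well A: h = z + ψ = 780.98 + 38.02 = 819.00 m.
Head difference: h(well G) − h(well A) = 826.69 − 819.00 = 7.69 m.
Hydraulic gradient: i = |Δh| / L = 7.69 / 1028 = 0.00748.
Flow is from higher to lower head: from well G toward well A, i.e. toward the north-west.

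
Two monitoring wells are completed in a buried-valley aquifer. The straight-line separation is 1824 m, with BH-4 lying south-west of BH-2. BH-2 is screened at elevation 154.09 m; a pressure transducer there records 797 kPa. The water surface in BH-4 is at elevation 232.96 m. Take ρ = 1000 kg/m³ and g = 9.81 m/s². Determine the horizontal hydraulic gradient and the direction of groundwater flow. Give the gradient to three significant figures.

Pressure head at BH-2: ψ = P/(ρg) = 797×1000 / (1000 × 9.81) = 81.24 m.
Total head at BH-2: h = z + ψ = 154.09 + 81.24 = 235.33 m.
Total head at BH-4: h = 232.96 m (water level in the piezometer is the total head).
Head difference: h(BH-2) − h(BH-4) = 235.33 − 232.96 = 2.37 m.
Hydraulic gradient: i = |Δh| / L = 2.37 / 1824 = 0.00130.
Flow is from higher to lower head: from BH-2 toward BH-4, i.e. toward the south-west.

i ≈ 0.00130; groundwater flows toward the south-west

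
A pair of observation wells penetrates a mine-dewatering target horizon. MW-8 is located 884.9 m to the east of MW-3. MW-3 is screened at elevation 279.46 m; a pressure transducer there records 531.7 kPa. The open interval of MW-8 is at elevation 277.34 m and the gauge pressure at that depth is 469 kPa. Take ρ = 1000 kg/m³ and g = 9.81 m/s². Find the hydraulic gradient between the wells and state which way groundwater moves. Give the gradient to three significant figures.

Pressure head at MW-3: ψ = P/(ρg) = 531.7×1000 / (1000 × 9.81) = 54.20 m.
Total head at MW-3: h = z + ψ = 279.46 + 54.20 = 333.66 m.
Pressure head at MW-8: ψ = P/(ρg) = 469×1000 / (1000 × 9.81) = 47.81 m.
Total head at MW-8: h = z + ψ = 277.34 + 47.81 = 325.15 m.
Head difference: h(MW-3) − h(MW-8) = 333.66 − 325.15 = 8.51 m.
Hydraulic gradient: i = |Δh| / L = 8.51 / 884.9 = 0.00962.
Flow is from higher to lower head: from MW-3 toward MW-8, i.e. toward the east.

i ≈ 0.00962; groundwater flows toward the east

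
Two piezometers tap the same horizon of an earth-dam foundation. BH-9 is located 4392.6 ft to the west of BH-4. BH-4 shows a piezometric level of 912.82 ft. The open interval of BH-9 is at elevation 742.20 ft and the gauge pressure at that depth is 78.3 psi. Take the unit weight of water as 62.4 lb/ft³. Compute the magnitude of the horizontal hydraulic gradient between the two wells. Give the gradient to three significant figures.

i ≈ 0.00229

Total head at BH-4: h = 912.82 ft (water level in the piezometer is the total head).
Pressure head at BH-9: ψ = 144·P/γ = 144 × 78.3 / 62.4 = 180.69 ft.
Total head at BH-9: h = z + ψ = 742.20 + 180.69 = 922.89 ft.
Head difference: h(BH-4) − h(BH-9) = 912.82 − 922.89 = -10.07 ft.
Hydraulic gradient: i = |Δh| / L = 10.07 / 4392.6 = 0.00229.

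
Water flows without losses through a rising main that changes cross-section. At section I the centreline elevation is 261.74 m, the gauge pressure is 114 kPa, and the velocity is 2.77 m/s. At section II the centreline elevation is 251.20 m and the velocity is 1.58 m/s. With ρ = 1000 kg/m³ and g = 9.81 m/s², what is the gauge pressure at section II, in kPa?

Pressure head at I: ψ₁ = P₁/(ρg) = 114×1000 / (1000 × 9.81) = 11.62 m.
Velocity heads: v₁²/2g = 2.77²/19.62 = 0.391 m; v₂²/2g = 1.58²/19.62 = 0.127 m.
Total head H = z₁ + ψ₁ + v₁²/2g = 261.74 + 11.62 + 0.391 = 273.75 m.
ψ₂ = H − z₂ − v₂²/2g = 273.75 − 251.20 − 0.127 = 22.42 m.
P₂ = ρgψ₂ = 1000 × 9.81 × 22.42 ≈ 220 kPa.

P₂ ≈ 220 kPa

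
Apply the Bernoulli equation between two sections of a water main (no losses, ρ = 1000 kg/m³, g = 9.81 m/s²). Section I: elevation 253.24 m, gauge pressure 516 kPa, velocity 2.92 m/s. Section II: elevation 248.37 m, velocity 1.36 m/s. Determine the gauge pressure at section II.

Pressure head at I: ψ₁ = P₁/(ρg) = 516×1000 / (1000 × 9.81) = 52.60 m.
Velocity heads: v₁²/2g = 2.92²/19.62 = 0.435 m; v₂²/2g = 1.36²/19.62 = 0.094 m.
Total head H = z₁ + ψ₁ + v₁²/2g = 253.24 + 52.60 + 0.435 = 306.28 m.
ψ₂ = H − z₂ − v₂²/2g = 306.28 − 248.37 − 0.094 = 57.82 m.
P₂ = ρgψ₂ = 1000 × 9.81 × 57.82 ≈ 567 kPa.

P₂ ≈ 567 kPa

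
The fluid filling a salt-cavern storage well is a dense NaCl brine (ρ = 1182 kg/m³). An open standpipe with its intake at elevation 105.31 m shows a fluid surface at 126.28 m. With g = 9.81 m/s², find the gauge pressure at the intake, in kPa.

P ≈ 243 kPa

Pressure head ψ = h − z = 126.28 − 105.31 = 20.97 m.
P = ρgψ = 1182 × 9.81 × 20.97 = 243156 Pa ≈ 243 kPa.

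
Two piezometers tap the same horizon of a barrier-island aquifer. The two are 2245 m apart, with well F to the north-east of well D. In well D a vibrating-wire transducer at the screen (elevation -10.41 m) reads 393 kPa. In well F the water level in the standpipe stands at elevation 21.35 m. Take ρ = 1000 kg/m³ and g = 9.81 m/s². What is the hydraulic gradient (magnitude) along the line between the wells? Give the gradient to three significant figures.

i ≈ 0.00370

Pressure head at well D: ψ = P/(ρg) = 393×1000 / (1000 × 9.81) = 40.06 m.
Total head at well D: h = z + ψ = -10.41 + 40.06 = 29.65 m.
Total head at well F: h = 21.35 m (water level in the piezometer is the total head).
Head difference: h(well D) − h(well F) = 29.65 − 21.35 = 8.30 m.
Hydraulic gradient: i = |Δh| / L = 8.30 / 2245 = 0.00370.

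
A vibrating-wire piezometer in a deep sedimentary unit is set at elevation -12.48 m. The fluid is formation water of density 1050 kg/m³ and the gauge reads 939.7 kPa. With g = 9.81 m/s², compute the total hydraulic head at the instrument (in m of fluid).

h ≈ 78.75 m

ψ = P/(ρg) = 939.7×1000 / (1050 × 9.81) = 91.23 m.
h = z + ψ = -12.48 + 91.23 = 78.75 m.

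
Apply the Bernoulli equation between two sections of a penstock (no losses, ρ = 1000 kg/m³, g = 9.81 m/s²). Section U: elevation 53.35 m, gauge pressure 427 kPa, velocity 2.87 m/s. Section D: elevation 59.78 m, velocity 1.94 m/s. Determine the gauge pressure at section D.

P₂ ≈ 366 kPa

Pressure head at U: ψ₁ = P₁/(ρg) = 427×1000 / (1000 × 9.81) = 43.53 m.
Velocity heads: v₁²/2g = 2.87²/19.62 = 0.420 m; v₂²/2g = 1.94²/19.62 = 0.192 m.
Total head H = z₁ + ψ₁ + v₁²/2g = 53.35 + 43.53 + 0.420 = 97.30 m.
ψ₂ = H − z₂ − v₂²/2g = 97.30 − 59.78 − 0.192 = 37.33 m.
P₂ = ρgψ₂ = 1000 × 9.81 × 37.33 ≈ 366 kPa.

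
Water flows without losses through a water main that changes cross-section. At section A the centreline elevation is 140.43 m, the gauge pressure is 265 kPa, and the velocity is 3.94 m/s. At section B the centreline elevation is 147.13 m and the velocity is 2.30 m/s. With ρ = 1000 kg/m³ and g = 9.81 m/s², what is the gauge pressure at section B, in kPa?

P₂ ≈ 204 kPa

Pressure head at A: ψ₁ = P₁/(ρg) = 265×1000 / (1000 × 9.81) = 27.01 m.
Velocity heads: v₁²/2g = 3.94²/19.62 = 0.791 m; v₂²/2g = 2.30²/19.62 = 0.270 m.
Total head H = z₁ + ψ₁ + v₁²/2g = 140.43 + 27.01 + 0.791 = 168.23 m.
ψ₂ = H − z₂ − v₂²/2g = 168.23 − 147.13 − 0.270 = 20.83 m.
P₂ = ρgψ₂ = 1000 × 9.81 × 20.83 ≈ 204 kPa.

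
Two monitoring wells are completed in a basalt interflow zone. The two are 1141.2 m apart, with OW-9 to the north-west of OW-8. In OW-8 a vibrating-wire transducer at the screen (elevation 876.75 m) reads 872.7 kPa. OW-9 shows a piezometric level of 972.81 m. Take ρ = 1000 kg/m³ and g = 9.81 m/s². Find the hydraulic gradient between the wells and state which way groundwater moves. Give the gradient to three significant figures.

Pressure head at OW-8: ψ = P/(ρg) = 872.7×1000 / (1000 × 9.81) = 88.96 m.
Total head at OW-8: h = z + ψ = 876.75 + 88.96 = 965.71 m.
Total head at OW-9: h = 972.81 m (water level in the piezometer is the total head).
Head difference: h(OW-8) − h(OW-9) = 965.71 − 972.81 = -7.10 m.
Hydraulic gradient: i = |Δh| / L = 7.10 / 1141.2 = 0.00622.
Flow is from higher to lower head: from OW-9 toward OW-8, i.e. toward the south-east.

i ≈ 0.00622; groundwater flows toward the south-east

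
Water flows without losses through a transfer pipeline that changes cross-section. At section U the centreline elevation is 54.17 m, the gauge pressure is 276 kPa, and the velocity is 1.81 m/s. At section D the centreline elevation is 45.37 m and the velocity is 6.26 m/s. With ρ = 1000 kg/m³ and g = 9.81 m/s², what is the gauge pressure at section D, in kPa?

Pressure head at U: ψ₁ = P₁/(ρg) = 276×1000 / (1000 × 9.81) = 28.13 m.
Velocity heads: v₁²/2g = 1.81²/19.62 = 0.167 m; v₂²/2g = 6.26²/19.62 = 1.997 m.
Total head H = z₁ + ψ₁ + v₁²/2g = 54.17 + 28.13 + 0.167 = 82.47 m.
ψ₂ = H − z₂ − v₂²/2g = 82.47 − 45.37 − 1.997 = 35.10 m.
P₂ = ρgψ₂ = 1000 × 9.81 × 35.10 ≈ 344 kPa.

P₂ ≈ 344 kPa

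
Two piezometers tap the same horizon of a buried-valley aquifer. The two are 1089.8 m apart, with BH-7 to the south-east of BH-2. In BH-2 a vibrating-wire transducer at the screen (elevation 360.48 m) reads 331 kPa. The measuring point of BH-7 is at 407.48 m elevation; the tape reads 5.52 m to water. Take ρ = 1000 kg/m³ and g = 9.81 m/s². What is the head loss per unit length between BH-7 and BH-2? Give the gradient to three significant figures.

i ≈ 0.00710 m/m

Pressure head at BH-2: ψ = P/(ρg) = 331×1000 / (1000 × 9.81) = 33.74 m.
Total head at BH-2: h = z + ψ = 360.48 + 33.74 = 394.22 m.
Total head at BH-7: h = 407.48 − 5.52 = 401.96 m.
Head difference: h(BH-2) − h(BH-7) = 394.22 − 401.96 = -7.74 m.
Hydraulic gradient: i = |Δh| / L = 7.74 / 1089.8 = 0.00710.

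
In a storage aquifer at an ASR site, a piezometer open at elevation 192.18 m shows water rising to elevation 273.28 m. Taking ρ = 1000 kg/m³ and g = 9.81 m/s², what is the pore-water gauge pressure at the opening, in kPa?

Pressure head ψ = h − z = 273.28 − 192.18 = 81.10 m.
P = ρgψ = 1000 × 9.81 × 81.10 = 795591 Pa ≈ 796 kPa.

P ≈ 796 kPa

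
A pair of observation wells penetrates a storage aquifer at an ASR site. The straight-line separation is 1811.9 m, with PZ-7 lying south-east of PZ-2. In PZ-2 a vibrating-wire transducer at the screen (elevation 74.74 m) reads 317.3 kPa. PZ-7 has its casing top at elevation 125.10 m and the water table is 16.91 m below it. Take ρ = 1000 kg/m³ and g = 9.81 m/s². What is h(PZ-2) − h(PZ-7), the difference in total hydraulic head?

Δh ≈ -1.11 m

Pressure head at PZ-2: ψ = P/(ρg) = 317.3×1000 / (1000 × 9.81) = 32.34 m.
Total head at PZ-2: h = z + ψ = 74.74 + 32.34 = 107.08 m.
Total head at PZ-7: h = 125.10 − 16.91 = 108.19 m.
Head difference: h(PZ-2) − h(PZ-7) = 107.08 − 108.19 = -1.11 m.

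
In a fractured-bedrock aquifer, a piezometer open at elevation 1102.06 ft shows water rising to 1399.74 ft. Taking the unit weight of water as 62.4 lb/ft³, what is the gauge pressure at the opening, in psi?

P ≈ 129 psi

Pressure head ψ = h − z = 1399.74 − 1102.06 = 297.68 ft.
P = γ·ψ / 144 = 62.4 × 297.68 / 144 = 129 psi.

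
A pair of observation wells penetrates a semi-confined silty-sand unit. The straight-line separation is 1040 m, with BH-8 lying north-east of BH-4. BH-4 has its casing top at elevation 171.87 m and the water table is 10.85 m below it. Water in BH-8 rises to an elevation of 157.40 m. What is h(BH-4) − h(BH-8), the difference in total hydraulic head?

Total head at BH-4: h = 171.87 − 10.85 = 161.02 m.
Total head at BH-8: h = 157.40 m (water level in the piezometer is the total head).
Head difference: h(BH-4) − h(BH-8) = 161.02 − 157.40 = 3.62 m.

Δh ≈ 3.62 m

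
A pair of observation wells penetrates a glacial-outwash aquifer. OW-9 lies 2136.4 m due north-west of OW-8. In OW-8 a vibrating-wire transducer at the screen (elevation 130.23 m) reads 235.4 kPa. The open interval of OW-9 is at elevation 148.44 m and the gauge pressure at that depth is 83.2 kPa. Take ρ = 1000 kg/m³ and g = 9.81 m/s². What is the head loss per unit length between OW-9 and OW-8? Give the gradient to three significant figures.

Pressure head at OW-8: ψ = P/(ρg) = 235.4×1000 / (1000 × 9.81) = 24.00 m.
Total head at OW-8: h = z + ψ = 130.23 + 24.00 = 154.23 m.
Pressure head at OW-9: ψ = P/(ρg) = 83.2×1000 / (1000 × 9.81) = 8.48 m.
Total head at OW-9: h = z + ψ = 148.44 + 8.48 = 156.92 m.
Head difference: h(OW-8) − h(OW-9) = 154.23 − 156.92 = -2.69 m.
Hydraulic gradient: i = |Δh| / L = 2.69 / 2136.4 = 0.00126.

i ≈ 0.00126 m/m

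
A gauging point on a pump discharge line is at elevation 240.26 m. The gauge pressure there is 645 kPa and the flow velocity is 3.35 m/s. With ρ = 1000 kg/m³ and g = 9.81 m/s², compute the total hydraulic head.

h ≈ 306.58 m

Pressure head ψ = P/(ρg) = 645×1000 / (1000 × 9.81) = 65.75 m.
Velocity head = v²/(2g) = 3.35² / (2 × 9.81) = 0.572 m.
h = z + ψ + v²/(2g) = 240.26 + 65.75 + 0.572 = 306.58 m.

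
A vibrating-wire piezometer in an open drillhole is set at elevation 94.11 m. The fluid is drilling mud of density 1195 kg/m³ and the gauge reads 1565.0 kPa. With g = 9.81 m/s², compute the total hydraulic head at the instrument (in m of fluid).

h ≈ 227.61 m

ψ = P/(ρg) = 1565.0×1000 / (1195 × 9.81) = 133.50 m.
h = z + ψ = 94.11 + 133.50 = 227.61 m.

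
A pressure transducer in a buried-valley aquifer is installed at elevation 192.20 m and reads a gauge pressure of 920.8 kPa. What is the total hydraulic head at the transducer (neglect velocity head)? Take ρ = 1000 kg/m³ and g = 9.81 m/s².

ψ = P/(ρg) = 920.8×1000 / (1000 × 9.81) = 93.86 m.
h = z + ψ = 192.20 + 93.86 = 286.06 m.

h ≈ 286.06 m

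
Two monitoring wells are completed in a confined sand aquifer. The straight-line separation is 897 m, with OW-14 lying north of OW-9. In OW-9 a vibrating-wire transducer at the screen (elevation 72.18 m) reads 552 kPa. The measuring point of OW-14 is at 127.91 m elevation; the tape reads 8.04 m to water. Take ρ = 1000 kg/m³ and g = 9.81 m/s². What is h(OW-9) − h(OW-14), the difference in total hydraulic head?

Pressure head at OW-9: ψ = P/(ρg) = 552×1000 / (1000 × 9.81) = 56.27 m.
Total head at OW-9: h = z + ψ = 72.18 + 56.27 = 128.45 m.
Total head at OW-14: h = 127.91 − 8.04 = 119.87 m.
Head difference: h(OW-9) − h(OW-14) = 128.45 − 119.87 = 8.58 m.

Δh ≈ 8.58 m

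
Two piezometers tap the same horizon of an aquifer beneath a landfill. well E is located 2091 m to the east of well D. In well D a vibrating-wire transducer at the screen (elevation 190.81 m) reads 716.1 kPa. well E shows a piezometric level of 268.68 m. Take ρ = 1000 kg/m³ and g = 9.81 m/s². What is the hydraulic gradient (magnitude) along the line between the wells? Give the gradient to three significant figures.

Pressure head at well D: ψ = P/(ρg) = 716.1×1000 / (1000 × 9.81) = 73.00 m.
Total head at well D: h = z + ψ = 190.81 + 73.00 = 263.81 m.
Total head at well E: h = 268.68 m (water level in the piezometer is the total head).
Head difference: h(well D) − h(well E) = 263.81 − 268.68 = -4.87 m.
Hydraulic gradient: i = |Δh| / L = 4.87 / 2091 = 0.00233.

i ≈ 0.00233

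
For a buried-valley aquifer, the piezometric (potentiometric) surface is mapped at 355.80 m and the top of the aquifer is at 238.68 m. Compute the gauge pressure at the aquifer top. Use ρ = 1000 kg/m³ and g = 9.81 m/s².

P ≈ 1150 kPa

Pressure head at the aquifer top: ψ = h − z = 355.80 − 238.68 = 117.12 m.
P = ρgψ = 1000 × 9.81 × 117.12 = 1148947 Pa ≈ 1150 kPa.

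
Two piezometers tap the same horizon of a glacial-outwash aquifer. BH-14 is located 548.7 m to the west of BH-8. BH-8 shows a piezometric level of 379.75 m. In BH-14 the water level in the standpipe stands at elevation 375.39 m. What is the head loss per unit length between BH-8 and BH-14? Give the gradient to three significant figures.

Total head at BH-8: h = 379.75 m (water level in the piezometer is the total head).
Total head at BH-14: h = 375.39 m (water level in the piezometer is the total head).
Head difference: h(BH-8) − h(BH-14) = 379.75 − 375.39 = 4.36 m.
Hydraulic gradient: i = |Δh| / L = 4.36 / 548.7 = 0.00795.

i ≈ 0.00795 m/m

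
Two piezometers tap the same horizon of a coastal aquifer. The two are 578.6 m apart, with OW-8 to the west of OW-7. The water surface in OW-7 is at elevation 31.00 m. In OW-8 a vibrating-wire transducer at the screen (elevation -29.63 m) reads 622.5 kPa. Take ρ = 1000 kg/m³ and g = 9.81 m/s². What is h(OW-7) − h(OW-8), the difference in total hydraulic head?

Δh ≈ -2.83 m

Total head at OW-7: h = 31.00 m (water level in the piezometer is the total head).
Pressure head at OW-8: ψ = P/(ρg) = 622.5×1000 / (1000 × 9.81) = 63.46 m.
Total head at OW-8: h = z + ψ = -29.63 + 63.46 = 33.83 m.
Head difference: h(OW-7) − h(OW-8) = 31.00 − 33.83 = -2.83 m.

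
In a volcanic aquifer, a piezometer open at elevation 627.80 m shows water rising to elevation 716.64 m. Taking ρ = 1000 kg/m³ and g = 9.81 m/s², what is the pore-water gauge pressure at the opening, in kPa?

Pressure head ψ = h − z = 716.64 − 627.80 = 88.84 m.
P = ρgψ = 1000 × 9.81 × 88.84 = 871520 Pa ≈ 872 kPa.

P ≈ 872 kPa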